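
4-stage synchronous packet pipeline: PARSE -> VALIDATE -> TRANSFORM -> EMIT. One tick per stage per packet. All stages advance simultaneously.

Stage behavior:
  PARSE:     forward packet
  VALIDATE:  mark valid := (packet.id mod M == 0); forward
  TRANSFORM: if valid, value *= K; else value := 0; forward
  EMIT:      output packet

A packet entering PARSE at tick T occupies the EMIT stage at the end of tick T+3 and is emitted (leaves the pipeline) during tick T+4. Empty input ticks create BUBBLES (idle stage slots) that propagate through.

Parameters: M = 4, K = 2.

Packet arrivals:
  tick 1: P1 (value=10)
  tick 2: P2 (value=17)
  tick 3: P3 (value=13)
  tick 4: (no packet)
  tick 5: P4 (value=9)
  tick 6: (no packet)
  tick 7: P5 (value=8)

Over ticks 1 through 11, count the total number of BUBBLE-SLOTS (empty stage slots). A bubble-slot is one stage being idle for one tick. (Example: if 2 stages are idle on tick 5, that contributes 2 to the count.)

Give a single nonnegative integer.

Answer: 24

Derivation:
Tick 1: [PARSE:P1(v=10,ok=F), VALIDATE:-, TRANSFORM:-, EMIT:-] out:-; bubbles=3
Tick 2: [PARSE:P2(v=17,ok=F), VALIDATE:P1(v=10,ok=F), TRANSFORM:-, EMIT:-] out:-; bubbles=2
Tick 3: [PARSE:P3(v=13,ok=F), VALIDATE:P2(v=17,ok=F), TRANSFORM:P1(v=0,ok=F), EMIT:-] out:-; bubbles=1
Tick 4: [PARSE:-, VALIDATE:P3(v=13,ok=F), TRANSFORM:P2(v=0,ok=F), EMIT:P1(v=0,ok=F)] out:-; bubbles=1
Tick 5: [PARSE:P4(v=9,ok=F), VALIDATE:-, TRANSFORM:P3(v=0,ok=F), EMIT:P2(v=0,ok=F)] out:P1(v=0); bubbles=1
Tick 6: [PARSE:-, VALIDATE:P4(v=9,ok=T), TRANSFORM:-, EMIT:P3(v=0,ok=F)] out:P2(v=0); bubbles=2
Tick 7: [PARSE:P5(v=8,ok=F), VALIDATE:-, TRANSFORM:P4(v=18,ok=T), EMIT:-] out:P3(v=0); bubbles=2
Tick 8: [PARSE:-, VALIDATE:P5(v=8,ok=F), TRANSFORM:-, EMIT:P4(v=18,ok=T)] out:-; bubbles=2
Tick 9: [PARSE:-, VALIDATE:-, TRANSFORM:P5(v=0,ok=F), EMIT:-] out:P4(v=18); bubbles=3
Tick 10: [PARSE:-, VALIDATE:-, TRANSFORM:-, EMIT:P5(v=0,ok=F)] out:-; bubbles=3
Tick 11: [PARSE:-, VALIDATE:-, TRANSFORM:-, EMIT:-] out:P5(v=0); bubbles=4
Total bubble-slots: 24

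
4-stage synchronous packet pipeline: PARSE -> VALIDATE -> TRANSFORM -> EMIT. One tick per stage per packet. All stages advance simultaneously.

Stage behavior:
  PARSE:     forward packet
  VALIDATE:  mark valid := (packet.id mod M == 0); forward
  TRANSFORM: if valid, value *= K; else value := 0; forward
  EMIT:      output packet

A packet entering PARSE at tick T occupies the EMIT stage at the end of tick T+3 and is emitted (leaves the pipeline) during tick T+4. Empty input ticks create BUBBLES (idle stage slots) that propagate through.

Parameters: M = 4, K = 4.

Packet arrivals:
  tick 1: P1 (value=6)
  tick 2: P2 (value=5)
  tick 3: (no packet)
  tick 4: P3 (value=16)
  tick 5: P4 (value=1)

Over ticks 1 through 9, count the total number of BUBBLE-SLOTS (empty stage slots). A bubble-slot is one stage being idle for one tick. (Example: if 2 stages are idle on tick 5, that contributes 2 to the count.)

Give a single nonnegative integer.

Answer: 20

Derivation:
Tick 1: [PARSE:P1(v=6,ok=F), VALIDATE:-, TRANSFORM:-, EMIT:-] out:-; bubbles=3
Tick 2: [PARSE:P2(v=5,ok=F), VALIDATE:P1(v=6,ok=F), TRANSFORM:-, EMIT:-] out:-; bubbles=2
Tick 3: [PARSE:-, VALIDATE:P2(v=5,ok=F), TRANSFORM:P1(v=0,ok=F), EMIT:-] out:-; bubbles=2
Tick 4: [PARSE:P3(v=16,ok=F), VALIDATE:-, TRANSFORM:P2(v=0,ok=F), EMIT:P1(v=0,ok=F)] out:-; bubbles=1
Tick 5: [PARSE:P4(v=1,ok=F), VALIDATE:P3(v=16,ok=F), TRANSFORM:-, EMIT:P2(v=0,ok=F)] out:P1(v=0); bubbles=1
Tick 6: [PARSE:-, VALIDATE:P4(v=1,ok=T), TRANSFORM:P3(v=0,ok=F), EMIT:-] out:P2(v=0); bubbles=2
Tick 7: [PARSE:-, VALIDATE:-, TRANSFORM:P4(v=4,ok=T), EMIT:P3(v=0,ok=F)] out:-; bubbles=2
Tick 8: [PARSE:-, VALIDATE:-, TRANSFORM:-, EMIT:P4(v=4,ok=T)] out:P3(v=0); bubbles=3
Tick 9: [PARSE:-, VALIDATE:-, TRANSFORM:-, EMIT:-] out:P4(v=4); bubbles=4
Total bubble-slots: 20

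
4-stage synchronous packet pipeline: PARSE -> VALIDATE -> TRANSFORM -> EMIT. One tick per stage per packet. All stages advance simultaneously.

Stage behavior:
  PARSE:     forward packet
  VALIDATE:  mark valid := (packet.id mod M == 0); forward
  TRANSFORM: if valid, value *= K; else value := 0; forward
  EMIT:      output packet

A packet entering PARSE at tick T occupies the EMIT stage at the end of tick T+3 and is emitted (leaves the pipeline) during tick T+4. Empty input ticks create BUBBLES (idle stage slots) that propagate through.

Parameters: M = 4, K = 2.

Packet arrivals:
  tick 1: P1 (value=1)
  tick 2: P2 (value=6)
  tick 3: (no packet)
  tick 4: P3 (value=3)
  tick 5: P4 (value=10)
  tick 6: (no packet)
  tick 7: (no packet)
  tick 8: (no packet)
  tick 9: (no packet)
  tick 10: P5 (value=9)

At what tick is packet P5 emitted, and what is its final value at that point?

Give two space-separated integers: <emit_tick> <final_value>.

Answer: 14 0

Derivation:
Tick 1: [PARSE:P1(v=1,ok=F), VALIDATE:-, TRANSFORM:-, EMIT:-] out:-; in:P1
Tick 2: [PARSE:P2(v=6,ok=F), VALIDATE:P1(v=1,ok=F), TRANSFORM:-, EMIT:-] out:-; in:P2
Tick 3: [PARSE:-, VALIDATE:P2(v=6,ok=F), TRANSFORM:P1(v=0,ok=F), EMIT:-] out:-; in:-
Tick 4: [PARSE:P3(v=3,ok=F), VALIDATE:-, TRANSFORM:P2(v=0,ok=F), EMIT:P1(v=0,ok=F)] out:-; in:P3
Tick 5: [PARSE:P4(v=10,ok=F), VALIDATE:P3(v=3,ok=F), TRANSFORM:-, EMIT:P2(v=0,ok=F)] out:P1(v=0); in:P4
Tick 6: [PARSE:-, VALIDATE:P4(v=10,ok=T), TRANSFORM:P3(v=0,ok=F), EMIT:-] out:P2(v=0); in:-
Tick 7: [PARSE:-, VALIDATE:-, TRANSFORM:P4(v=20,ok=T), EMIT:P3(v=0,ok=F)] out:-; in:-
Tick 8: [PARSE:-, VALIDATE:-, TRANSFORM:-, EMIT:P4(v=20,ok=T)] out:P3(v=0); in:-
Tick 9: [PARSE:-, VALIDATE:-, TRANSFORM:-, EMIT:-] out:P4(v=20); in:-
Tick 10: [PARSE:P5(v=9,ok=F), VALIDATE:-, TRANSFORM:-, EMIT:-] out:-; in:P5
Tick 11: [PARSE:-, VALIDATE:P5(v=9,ok=F), TRANSFORM:-, EMIT:-] out:-; in:-
Tick 12: [PARSE:-, VALIDATE:-, TRANSFORM:P5(v=0,ok=F), EMIT:-] out:-; in:-
Tick 13: [PARSE:-, VALIDATE:-, TRANSFORM:-, EMIT:P5(v=0,ok=F)] out:-; in:-
Tick 14: [PARSE:-, VALIDATE:-, TRANSFORM:-, EMIT:-] out:P5(v=0); in:-
P5: arrives tick 10, valid=False (id=5, id%4=1), emit tick 14, final value 0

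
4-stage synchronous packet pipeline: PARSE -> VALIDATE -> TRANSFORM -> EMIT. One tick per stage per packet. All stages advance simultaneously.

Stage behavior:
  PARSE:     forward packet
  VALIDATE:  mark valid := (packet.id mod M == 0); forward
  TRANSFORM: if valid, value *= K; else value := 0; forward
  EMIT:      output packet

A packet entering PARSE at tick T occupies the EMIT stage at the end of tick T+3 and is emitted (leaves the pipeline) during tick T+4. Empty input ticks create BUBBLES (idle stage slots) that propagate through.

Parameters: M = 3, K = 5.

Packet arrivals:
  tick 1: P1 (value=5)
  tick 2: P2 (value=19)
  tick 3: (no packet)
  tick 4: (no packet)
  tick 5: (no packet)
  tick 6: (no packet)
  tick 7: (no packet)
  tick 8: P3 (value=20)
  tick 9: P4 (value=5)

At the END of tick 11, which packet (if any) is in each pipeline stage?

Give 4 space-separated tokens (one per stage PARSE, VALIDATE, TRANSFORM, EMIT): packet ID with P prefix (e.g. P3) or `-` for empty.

Tick 1: [PARSE:P1(v=5,ok=F), VALIDATE:-, TRANSFORM:-, EMIT:-] out:-; in:P1
Tick 2: [PARSE:P2(v=19,ok=F), VALIDATE:P1(v=5,ok=F), TRANSFORM:-, EMIT:-] out:-; in:P2
Tick 3: [PARSE:-, VALIDATE:P2(v=19,ok=F), TRANSFORM:P1(v=0,ok=F), EMIT:-] out:-; in:-
Tick 4: [PARSE:-, VALIDATE:-, TRANSFORM:P2(v=0,ok=F), EMIT:P1(v=0,ok=F)] out:-; in:-
Tick 5: [PARSE:-, VALIDATE:-, TRANSFORM:-, EMIT:P2(v=0,ok=F)] out:P1(v=0); in:-
Tick 6: [PARSE:-, VALIDATE:-, TRANSFORM:-, EMIT:-] out:P2(v=0); in:-
Tick 7: [PARSE:-, VALIDATE:-, TRANSFORM:-, EMIT:-] out:-; in:-
Tick 8: [PARSE:P3(v=20,ok=F), VALIDATE:-, TRANSFORM:-, EMIT:-] out:-; in:P3
Tick 9: [PARSE:P4(v=5,ok=F), VALIDATE:P3(v=20,ok=T), TRANSFORM:-, EMIT:-] out:-; in:P4
Tick 10: [PARSE:-, VALIDATE:P4(v=5,ok=F), TRANSFORM:P3(v=100,ok=T), EMIT:-] out:-; in:-
Tick 11: [PARSE:-, VALIDATE:-, TRANSFORM:P4(v=0,ok=F), EMIT:P3(v=100,ok=T)] out:-; in:-
At end of tick 11: ['-', '-', 'P4', 'P3']

Answer: - - P4 P3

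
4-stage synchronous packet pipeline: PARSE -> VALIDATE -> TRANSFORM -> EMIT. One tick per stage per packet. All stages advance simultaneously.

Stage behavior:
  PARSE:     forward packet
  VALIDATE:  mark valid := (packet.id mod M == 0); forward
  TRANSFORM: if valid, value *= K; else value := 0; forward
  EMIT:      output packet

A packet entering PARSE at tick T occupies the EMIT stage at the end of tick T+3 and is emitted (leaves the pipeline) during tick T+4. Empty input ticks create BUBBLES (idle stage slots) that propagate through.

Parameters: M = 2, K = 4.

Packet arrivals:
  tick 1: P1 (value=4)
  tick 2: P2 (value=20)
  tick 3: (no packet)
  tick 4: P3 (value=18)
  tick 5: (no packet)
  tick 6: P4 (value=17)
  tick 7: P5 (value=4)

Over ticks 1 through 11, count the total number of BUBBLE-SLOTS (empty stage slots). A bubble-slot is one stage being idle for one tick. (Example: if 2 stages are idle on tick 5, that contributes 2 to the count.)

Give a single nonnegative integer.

Tick 1: [PARSE:P1(v=4,ok=F), VALIDATE:-, TRANSFORM:-, EMIT:-] out:-; bubbles=3
Tick 2: [PARSE:P2(v=20,ok=F), VALIDATE:P1(v=4,ok=F), TRANSFORM:-, EMIT:-] out:-; bubbles=2
Tick 3: [PARSE:-, VALIDATE:P2(v=20,ok=T), TRANSFORM:P1(v=0,ok=F), EMIT:-] out:-; bubbles=2
Tick 4: [PARSE:P3(v=18,ok=F), VALIDATE:-, TRANSFORM:P2(v=80,ok=T), EMIT:P1(v=0,ok=F)] out:-; bubbles=1
Tick 5: [PARSE:-, VALIDATE:P3(v=18,ok=F), TRANSFORM:-, EMIT:P2(v=80,ok=T)] out:P1(v=0); bubbles=2
Tick 6: [PARSE:P4(v=17,ok=F), VALIDATE:-, TRANSFORM:P3(v=0,ok=F), EMIT:-] out:P2(v=80); bubbles=2
Tick 7: [PARSE:P5(v=4,ok=F), VALIDATE:P4(v=17,ok=T), TRANSFORM:-, EMIT:P3(v=0,ok=F)] out:-; bubbles=1
Tick 8: [PARSE:-, VALIDATE:P5(v=4,ok=F), TRANSFORM:P4(v=68,ok=T), EMIT:-] out:P3(v=0); bubbles=2
Tick 9: [PARSE:-, VALIDATE:-, TRANSFORM:P5(v=0,ok=F), EMIT:P4(v=68,ok=T)] out:-; bubbles=2
Tick 10: [PARSE:-, VALIDATE:-, TRANSFORM:-, EMIT:P5(v=0,ok=F)] out:P4(v=68); bubbles=3
Tick 11: [PARSE:-, VALIDATE:-, TRANSFORM:-, EMIT:-] out:P5(v=0); bubbles=4
Total bubble-slots: 24

Answer: 24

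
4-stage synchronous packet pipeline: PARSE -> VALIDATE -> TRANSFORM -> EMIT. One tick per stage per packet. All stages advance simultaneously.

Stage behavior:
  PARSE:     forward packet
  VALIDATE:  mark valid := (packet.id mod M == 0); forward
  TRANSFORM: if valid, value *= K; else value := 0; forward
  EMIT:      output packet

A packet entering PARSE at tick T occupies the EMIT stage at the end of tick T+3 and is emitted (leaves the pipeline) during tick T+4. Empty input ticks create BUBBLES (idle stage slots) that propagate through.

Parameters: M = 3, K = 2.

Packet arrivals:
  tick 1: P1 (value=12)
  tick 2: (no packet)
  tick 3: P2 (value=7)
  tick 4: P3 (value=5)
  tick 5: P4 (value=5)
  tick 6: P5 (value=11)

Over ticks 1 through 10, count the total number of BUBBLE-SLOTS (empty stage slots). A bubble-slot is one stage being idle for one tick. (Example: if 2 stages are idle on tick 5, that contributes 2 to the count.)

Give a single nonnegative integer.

Answer: 20

Derivation:
Tick 1: [PARSE:P1(v=12,ok=F), VALIDATE:-, TRANSFORM:-, EMIT:-] out:-; bubbles=3
Tick 2: [PARSE:-, VALIDATE:P1(v=12,ok=F), TRANSFORM:-, EMIT:-] out:-; bubbles=3
Tick 3: [PARSE:P2(v=7,ok=F), VALIDATE:-, TRANSFORM:P1(v=0,ok=F), EMIT:-] out:-; bubbles=2
Tick 4: [PARSE:P3(v=5,ok=F), VALIDATE:P2(v=7,ok=F), TRANSFORM:-, EMIT:P1(v=0,ok=F)] out:-; bubbles=1
Tick 5: [PARSE:P4(v=5,ok=F), VALIDATE:P3(v=5,ok=T), TRANSFORM:P2(v=0,ok=F), EMIT:-] out:P1(v=0); bubbles=1
Tick 6: [PARSE:P5(v=11,ok=F), VALIDATE:P4(v=5,ok=F), TRANSFORM:P3(v=10,ok=T), EMIT:P2(v=0,ok=F)] out:-; bubbles=0
Tick 7: [PARSE:-, VALIDATE:P5(v=11,ok=F), TRANSFORM:P4(v=0,ok=F), EMIT:P3(v=10,ok=T)] out:P2(v=0); bubbles=1
Tick 8: [PARSE:-, VALIDATE:-, TRANSFORM:P5(v=0,ok=F), EMIT:P4(v=0,ok=F)] out:P3(v=10); bubbles=2
Tick 9: [PARSE:-, VALIDATE:-, TRANSFORM:-, EMIT:P5(v=0,ok=F)] out:P4(v=0); bubbles=3
Tick 10: [PARSE:-, VALIDATE:-, TRANSFORM:-, EMIT:-] out:P5(v=0); bubbles=4
Total bubble-slots: 20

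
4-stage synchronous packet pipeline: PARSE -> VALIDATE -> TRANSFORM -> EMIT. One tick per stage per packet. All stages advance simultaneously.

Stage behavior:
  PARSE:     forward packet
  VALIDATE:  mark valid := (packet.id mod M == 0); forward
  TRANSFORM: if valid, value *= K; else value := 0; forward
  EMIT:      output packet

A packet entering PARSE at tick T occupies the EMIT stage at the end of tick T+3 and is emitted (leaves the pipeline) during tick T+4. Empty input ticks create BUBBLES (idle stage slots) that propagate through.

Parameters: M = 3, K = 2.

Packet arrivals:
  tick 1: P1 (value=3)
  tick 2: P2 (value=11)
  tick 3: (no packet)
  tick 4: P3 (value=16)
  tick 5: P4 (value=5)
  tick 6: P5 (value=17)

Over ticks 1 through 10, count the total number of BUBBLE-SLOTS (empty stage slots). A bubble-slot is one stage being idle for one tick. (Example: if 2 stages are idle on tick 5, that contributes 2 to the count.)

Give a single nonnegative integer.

Tick 1: [PARSE:P1(v=3,ok=F), VALIDATE:-, TRANSFORM:-, EMIT:-] out:-; bubbles=3
Tick 2: [PARSE:P2(v=11,ok=F), VALIDATE:P1(v=3,ok=F), TRANSFORM:-, EMIT:-] out:-; bubbles=2
Tick 3: [PARSE:-, VALIDATE:P2(v=11,ok=F), TRANSFORM:P1(v=0,ok=F), EMIT:-] out:-; bubbles=2
Tick 4: [PARSE:P3(v=16,ok=F), VALIDATE:-, TRANSFORM:P2(v=0,ok=F), EMIT:P1(v=0,ok=F)] out:-; bubbles=1
Tick 5: [PARSE:P4(v=5,ok=F), VALIDATE:P3(v=16,ok=T), TRANSFORM:-, EMIT:P2(v=0,ok=F)] out:P1(v=0); bubbles=1
Tick 6: [PARSE:P5(v=17,ok=F), VALIDATE:P4(v=5,ok=F), TRANSFORM:P3(v=32,ok=T), EMIT:-] out:P2(v=0); bubbles=1
Tick 7: [PARSE:-, VALIDATE:P5(v=17,ok=F), TRANSFORM:P4(v=0,ok=F), EMIT:P3(v=32,ok=T)] out:-; bubbles=1
Tick 8: [PARSE:-, VALIDATE:-, TRANSFORM:P5(v=0,ok=F), EMIT:P4(v=0,ok=F)] out:P3(v=32); bubbles=2
Tick 9: [PARSE:-, VALIDATE:-, TRANSFORM:-, EMIT:P5(v=0,ok=F)] out:P4(v=0); bubbles=3
Tick 10: [PARSE:-, VALIDATE:-, TRANSFORM:-, EMIT:-] out:P5(v=0); bubbles=4
Total bubble-slots: 20

Answer: 20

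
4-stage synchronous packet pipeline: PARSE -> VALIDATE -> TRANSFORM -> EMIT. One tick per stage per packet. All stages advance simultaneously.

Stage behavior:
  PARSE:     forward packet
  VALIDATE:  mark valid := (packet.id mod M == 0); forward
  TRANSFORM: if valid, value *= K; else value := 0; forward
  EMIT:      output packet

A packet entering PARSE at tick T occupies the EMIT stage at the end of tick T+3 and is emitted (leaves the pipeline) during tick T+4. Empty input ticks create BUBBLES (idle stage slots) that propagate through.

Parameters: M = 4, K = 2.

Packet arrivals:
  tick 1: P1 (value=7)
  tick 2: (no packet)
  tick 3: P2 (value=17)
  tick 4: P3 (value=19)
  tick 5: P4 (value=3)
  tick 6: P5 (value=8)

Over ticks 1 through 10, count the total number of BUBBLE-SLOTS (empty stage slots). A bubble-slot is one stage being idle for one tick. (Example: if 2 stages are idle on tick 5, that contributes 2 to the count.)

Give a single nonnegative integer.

Tick 1: [PARSE:P1(v=7,ok=F), VALIDATE:-, TRANSFORM:-, EMIT:-] out:-; bubbles=3
Tick 2: [PARSE:-, VALIDATE:P1(v=7,ok=F), TRANSFORM:-, EMIT:-] out:-; bubbles=3
Tick 3: [PARSE:P2(v=17,ok=F), VALIDATE:-, TRANSFORM:P1(v=0,ok=F), EMIT:-] out:-; bubbles=2
Tick 4: [PARSE:P3(v=19,ok=F), VALIDATE:P2(v=17,ok=F), TRANSFORM:-, EMIT:P1(v=0,ok=F)] out:-; bubbles=1
Tick 5: [PARSE:P4(v=3,ok=F), VALIDATE:P3(v=19,ok=F), TRANSFORM:P2(v=0,ok=F), EMIT:-] out:P1(v=0); bubbles=1
Tick 6: [PARSE:P5(v=8,ok=F), VALIDATE:P4(v=3,ok=T), TRANSFORM:P3(v=0,ok=F), EMIT:P2(v=0,ok=F)] out:-; bubbles=0
Tick 7: [PARSE:-, VALIDATE:P5(v=8,ok=F), TRANSFORM:P4(v=6,ok=T), EMIT:P3(v=0,ok=F)] out:P2(v=0); bubbles=1
Tick 8: [PARSE:-, VALIDATE:-, TRANSFORM:P5(v=0,ok=F), EMIT:P4(v=6,ok=T)] out:P3(v=0); bubbles=2
Tick 9: [PARSE:-, VALIDATE:-, TRANSFORM:-, EMIT:P5(v=0,ok=F)] out:P4(v=6); bubbles=3
Tick 10: [PARSE:-, VALIDATE:-, TRANSFORM:-, EMIT:-] out:P5(v=0); bubbles=4
Total bubble-slots: 20

Answer: 20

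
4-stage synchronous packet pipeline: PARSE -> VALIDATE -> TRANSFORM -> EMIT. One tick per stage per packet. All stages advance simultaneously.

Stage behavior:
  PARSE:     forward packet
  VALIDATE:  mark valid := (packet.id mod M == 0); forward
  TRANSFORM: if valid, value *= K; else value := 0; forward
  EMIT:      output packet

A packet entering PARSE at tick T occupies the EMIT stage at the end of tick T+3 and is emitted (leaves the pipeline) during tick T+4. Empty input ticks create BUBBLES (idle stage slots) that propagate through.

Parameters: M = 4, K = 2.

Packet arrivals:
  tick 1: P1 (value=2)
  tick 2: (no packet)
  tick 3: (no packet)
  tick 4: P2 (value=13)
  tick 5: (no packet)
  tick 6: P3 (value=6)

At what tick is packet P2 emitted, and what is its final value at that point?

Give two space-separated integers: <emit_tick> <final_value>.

Tick 1: [PARSE:P1(v=2,ok=F), VALIDATE:-, TRANSFORM:-, EMIT:-] out:-; in:P1
Tick 2: [PARSE:-, VALIDATE:P1(v=2,ok=F), TRANSFORM:-, EMIT:-] out:-; in:-
Tick 3: [PARSE:-, VALIDATE:-, TRANSFORM:P1(v=0,ok=F), EMIT:-] out:-; in:-
Tick 4: [PARSE:P2(v=13,ok=F), VALIDATE:-, TRANSFORM:-, EMIT:P1(v=0,ok=F)] out:-; in:P2
Tick 5: [PARSE:-, VALIDATE:P2(v=13,ok=F), TRANSFORM:-, EMIT:-] out:P1(v=0); in:-
Tick 6: [PARSE:P3(v=6,ok=F), VALIDATE:-, TRANSFORM:P2(v=0,ok=F), EMIT:-] out:-; in:P3
Tick 7: [PARSE:-, VALIDATE:P3(v=6,ok=F), TRANSFORM:-, EMIT:P2(v=0,ok=F)] out:-; in:-
Tick 8: [PARSE:-, VALIDATE:-, TRANSFORM:P3(v=0,ok=F), EMIT:-] out:P2(v=0); in:-
Tick 9: [PARSE:-, VALIDATE:-, TRANSFORM:-, EMIT:P3(v=0,ok=F)] out:-; in:-
Tick 10: [PARSE:-, VALIDATE:-, TRANSFORM:-, EMIT:-] out:P3(v=0); in:-
P2: arrives tick 4, valid=False (id=2, id%4=2), emit tick 8, final value 0

Answer: 8 0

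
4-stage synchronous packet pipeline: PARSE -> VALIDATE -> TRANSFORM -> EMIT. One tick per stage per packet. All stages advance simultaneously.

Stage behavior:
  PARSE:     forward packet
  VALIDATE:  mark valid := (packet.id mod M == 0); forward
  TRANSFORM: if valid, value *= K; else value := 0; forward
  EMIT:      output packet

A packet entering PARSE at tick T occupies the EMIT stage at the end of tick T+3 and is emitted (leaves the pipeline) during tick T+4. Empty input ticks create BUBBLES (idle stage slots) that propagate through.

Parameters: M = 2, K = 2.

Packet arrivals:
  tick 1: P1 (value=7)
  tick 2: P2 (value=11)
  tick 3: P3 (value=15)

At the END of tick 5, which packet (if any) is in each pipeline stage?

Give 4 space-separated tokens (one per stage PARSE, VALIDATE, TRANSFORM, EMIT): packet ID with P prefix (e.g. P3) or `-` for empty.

Tick 1: [PARSE:P1(v=7,ok=F), VALIDATE:-, TRANSFORM:-, EMIT:-] out:-; in:P1
Tick 2: [PARSE:P2(v=11,ok=F), VALIDATE:P1(v=7,ok=F), TRANSFORM:-, EMIT:-] out:-; in:P2
Tick 3: [PARSE:P3(v=15,ok=F), VALIDATE:P2(v=11,ok=T), TRANSFORM:P1(v=0,ok=F), EMIT:-] out:-; in:P3
Tick 4: [PARSE:-, VALIDATE:P3(v=15,ok=F), TRANSFORM:P2(v=22,ok=T), EMIT:P1(v=0,ok=F)] out:-; in:-
Tick 5: [PARSE:-, VALIDATE:-, TRANSFORM:P3(v=0,ok=F), EMIT:P2(v=22,ok=T)] out:P1(v=0); in:-
At end of tick 5: ['-', '-', 'P3', 'P2']

Answer: - - P3 P2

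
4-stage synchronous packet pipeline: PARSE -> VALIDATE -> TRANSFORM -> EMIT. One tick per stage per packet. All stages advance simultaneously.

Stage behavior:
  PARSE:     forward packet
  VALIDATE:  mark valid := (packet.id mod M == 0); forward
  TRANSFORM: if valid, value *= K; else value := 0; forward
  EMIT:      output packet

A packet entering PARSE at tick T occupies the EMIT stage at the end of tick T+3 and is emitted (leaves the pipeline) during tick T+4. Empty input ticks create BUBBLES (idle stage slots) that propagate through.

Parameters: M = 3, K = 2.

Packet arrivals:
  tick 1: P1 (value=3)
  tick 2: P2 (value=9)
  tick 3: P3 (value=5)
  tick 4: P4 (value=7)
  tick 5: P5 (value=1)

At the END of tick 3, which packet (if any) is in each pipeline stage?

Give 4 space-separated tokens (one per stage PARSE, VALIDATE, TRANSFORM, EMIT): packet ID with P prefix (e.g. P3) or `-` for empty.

Tick 1: [PARSE:P1(v=3,ok=F), VALIDATE:-, TRANSFORM:-, EMIT:-] out:-; in:P1
Tick 2: [PARSE:P2(v=9,ok=F), VALIDATE:P1(v=3,ok=F), TRANSFORM:-, EMIT:-] out:-; in:P2
Tick 3: [PARSE:P3(v=5,ok=F), VALIDATE:P2(v=9,ok=F), TRANSFORM:P1(v=0,ok=F), EMIT:-] out:-; in:P3
At end of tick 3: ['P3', 'P2', 'P1', '-']

Answer: P3 P2 P1 -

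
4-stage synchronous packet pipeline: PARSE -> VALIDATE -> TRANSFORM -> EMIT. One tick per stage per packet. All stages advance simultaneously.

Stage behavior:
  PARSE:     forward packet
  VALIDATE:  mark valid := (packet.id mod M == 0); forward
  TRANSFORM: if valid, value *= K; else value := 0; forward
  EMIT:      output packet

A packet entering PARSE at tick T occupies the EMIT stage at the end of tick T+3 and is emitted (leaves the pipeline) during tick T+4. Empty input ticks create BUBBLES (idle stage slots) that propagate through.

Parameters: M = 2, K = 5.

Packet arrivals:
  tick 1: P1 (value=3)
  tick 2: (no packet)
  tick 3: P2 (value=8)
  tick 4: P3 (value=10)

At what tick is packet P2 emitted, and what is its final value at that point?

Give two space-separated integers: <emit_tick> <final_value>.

Answer: 7 40

Derivation:
Tick 1: [PARSE:P1(v=3,ok=F), VALIDATE:-, TRANSFORM:-, EMIT:-] out:-; in:P1
Tick 2: [PARSE:-, VALIDATE:P1(v=3,ok=F), TRANSFORM:-, EMIT:-] out:-; in:-
Tick 3: [PARSE:P2(v=8,ok=F), VALIDATE:-, TRANSFORM:P1(v=0,ok=F), EMIT:-] out:-; in:P2
Tick 4: [PARSE:P3(v=10,ok=F), VALIDATE:P2(v=8,ok=T), TRANSFORM:-, EMIT:P1(v=0,ok=F)] out:-; in:P3
Tick 5: [PARSE:-, VALIDATE:P3(v=10,ok=F), TRANSFORM:P2(v=40,ok=T), EMIT:-] out:P1(v=0); in:-
Tick 6: [PARSE:-, VALIDATE:-, TRANSFORM:P3(v=0,ok=F), EMIT:P2(v=40,ok=T)] out:-; in:-
Tick 7: [PARSE:-, VALIDATE:-, TRANSFORM:-, EMIT:P3(v=0,ok=F)] out:P2(v=40); in:-
Tick 8: [PARSE:-, VALIDATE:-, TRANSFORM:-, EMIT:-] out:P3(v=0); in:-
P2: arrives tick 3, valid=True (id=2, id%2=0), emit tick 7, final value 40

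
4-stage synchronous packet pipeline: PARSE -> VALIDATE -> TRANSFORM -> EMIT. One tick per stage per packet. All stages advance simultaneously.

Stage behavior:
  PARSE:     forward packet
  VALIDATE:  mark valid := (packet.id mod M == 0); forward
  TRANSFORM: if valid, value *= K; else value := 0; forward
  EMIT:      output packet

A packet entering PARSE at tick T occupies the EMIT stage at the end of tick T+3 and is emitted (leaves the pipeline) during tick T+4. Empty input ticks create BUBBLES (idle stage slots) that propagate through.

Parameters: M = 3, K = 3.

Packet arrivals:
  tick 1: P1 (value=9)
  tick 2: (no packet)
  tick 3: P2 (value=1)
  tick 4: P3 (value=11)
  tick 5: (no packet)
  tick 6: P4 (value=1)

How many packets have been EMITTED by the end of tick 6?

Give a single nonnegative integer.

Answer: 1

Derivation:
Tick 1: [PARSE:P1(v=9,ok=F), VALIDATE:-, TRANSFORM:-, EMIT:-] out:-; in:P1
Tick 2: [PARSE:-, VALIDATE:P1(v=9,ok=F), TRANSFORM:-, EMIT:-] out:-; in:-
Tick 3: [PARSE:P2(v=1,ok=F), VALIDATE:-, TRANSFORM:P1(v=0,ok=F), EMIT:-] out:-; in:P2
Tick 4: [PARSE:P3(v=11,ok=F), VALIDATE:P2(v=1,ok=F), TRANSFORM:-, EMIT:P1(v=0,ok=F)] out:-; in:P3
Tick 5: [PARSE:-, VALIDATE:P3(v=11,ok=T), TRANSFORM:P2(v=0,ok=F), EMIT:-] out:P1(v=0); in:-
Tick 6: [PARSE:P4(v=1,ok=F), VALIDATE:-, TRANSFORM:P3(v=33,ok=T), EMIT:P2(v=0,ok=F)] out:-; in:P4
Emitted by tick 6: ['P1']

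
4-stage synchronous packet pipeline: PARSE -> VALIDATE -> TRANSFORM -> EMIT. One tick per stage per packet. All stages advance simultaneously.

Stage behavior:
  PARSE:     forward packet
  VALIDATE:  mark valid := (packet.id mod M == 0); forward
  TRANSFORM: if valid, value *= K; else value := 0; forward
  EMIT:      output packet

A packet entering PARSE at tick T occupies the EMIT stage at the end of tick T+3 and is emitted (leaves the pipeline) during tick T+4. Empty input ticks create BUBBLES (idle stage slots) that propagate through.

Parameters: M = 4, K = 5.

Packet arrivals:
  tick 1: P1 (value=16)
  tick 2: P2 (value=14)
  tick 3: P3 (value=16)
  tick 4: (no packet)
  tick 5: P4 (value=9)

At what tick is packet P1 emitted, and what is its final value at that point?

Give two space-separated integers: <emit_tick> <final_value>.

Answer: 5 0

Derivation:
Tick 1: [PARSE:P1(v=16,ok=F), VALIDATE:-, TRANSFORM:-, EMIT:-] out:-; in:P1
Tick 2: [PARSE:P2(v=14,ok=F), VALIDATE:P1(v=16,ok=F), TRANSFORM:-, EMIT:-] out:-; in:P2
Tick 3: [PARSE:P3(v=16,ok=F), VALIDATE:P2(v=14,ok=F), TRANSFORM:P1(v=0,ok=F), EMIT:-] out:-; in:P3
Tick 4: [PARSE:-, VALIDATE:P3(v=16,ok=F), TRANSFORM:P2(v=0,ok=F), EMIT:P1(v=0,ok=F)] out:-; in:-
Tick 5: [PARSE:P4(v=9,ok=F), VALIDATE:-, TRANSFORM:P3(v=0,ok=F), EMIT:P2(v=0,ok=F)] out:P1(v=0); in:P4
Tick 6: [PARSE:-, VALIDATE:P4(v=9,ok=T), TRANSFORM:-, EMIT:P3(v=0,ok=F)] out:P2(v=0); in:-
Tick 7: [PARSE:-, VALIDATE:-, TRANSFORM:P4(v=45,ok=T), EMIT:-] out:P3(v=0); in:-
Tick 8: [PARSE:-, VALIDATE:-, TRANSFORM:-, EMIT:P4(v=45,ok=T)] out:-; in:-
Tick 9: [PARSE:-, VALIDATE:-, TRANSFORM:-, EMIT:-] out:P4(v=45); in:-
P1: arrives tick 1, valid=False (id=1, id%4=1), emit tick 5, final value 0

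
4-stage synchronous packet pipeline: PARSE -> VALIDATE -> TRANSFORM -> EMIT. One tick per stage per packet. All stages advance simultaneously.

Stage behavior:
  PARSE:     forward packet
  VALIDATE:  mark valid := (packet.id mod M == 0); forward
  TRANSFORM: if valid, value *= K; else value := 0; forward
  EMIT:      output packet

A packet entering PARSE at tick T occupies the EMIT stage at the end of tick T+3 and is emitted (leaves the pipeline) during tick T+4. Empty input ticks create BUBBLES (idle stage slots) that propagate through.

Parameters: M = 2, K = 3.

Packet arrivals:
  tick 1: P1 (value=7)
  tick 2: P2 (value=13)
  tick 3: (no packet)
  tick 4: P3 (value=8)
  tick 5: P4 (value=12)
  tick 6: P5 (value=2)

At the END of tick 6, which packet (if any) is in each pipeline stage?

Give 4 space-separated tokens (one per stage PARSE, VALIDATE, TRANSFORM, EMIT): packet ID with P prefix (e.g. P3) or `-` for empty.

Tick 1: [PARSE:P1(v=7,ok=F), VALIDATE:-, TRANSFORM:-, EMIT:-] out:-; in:P1
Tick 2: [PARSE:P2(v=13,ok=F), VALIDATE:P1(v=7,ok=F), TRANSFORM:-, EMIT:-] out:-; in:P2
Tick 3: [PARSE:-, VALIDATE:P2(v=13,ok=T), TRANSFORM:P1(v=0,ok=F), EMIT:-] out:-; in:-
Tick 4: [PARSE:P3(v=8,ok=F), VALIDATE:-, TRANSFORM:P2(v=39,ok=T), EMIT:P1(v=0,ok=F)] out:-; in:P3
Tick 5: [PARSE:P4(v=12,ok=F), VALIDATE:P3(v=8,ok=F), TRANSFORM:-, EMIT:P2(v=39,ok=T)] out:P1(v=0); in:P4
Tick 6: [PARSE:P5(v=2,ok=F), VALIDATE:P4(v=12,ok=T), TRANSFORM:P3(v=0,ok=F), EMIT:-] out:P2(v=39); in:P5
At end of tick 6: ['P5', 'P4', 'P3', '-']

Answer: P5 P4 P3 -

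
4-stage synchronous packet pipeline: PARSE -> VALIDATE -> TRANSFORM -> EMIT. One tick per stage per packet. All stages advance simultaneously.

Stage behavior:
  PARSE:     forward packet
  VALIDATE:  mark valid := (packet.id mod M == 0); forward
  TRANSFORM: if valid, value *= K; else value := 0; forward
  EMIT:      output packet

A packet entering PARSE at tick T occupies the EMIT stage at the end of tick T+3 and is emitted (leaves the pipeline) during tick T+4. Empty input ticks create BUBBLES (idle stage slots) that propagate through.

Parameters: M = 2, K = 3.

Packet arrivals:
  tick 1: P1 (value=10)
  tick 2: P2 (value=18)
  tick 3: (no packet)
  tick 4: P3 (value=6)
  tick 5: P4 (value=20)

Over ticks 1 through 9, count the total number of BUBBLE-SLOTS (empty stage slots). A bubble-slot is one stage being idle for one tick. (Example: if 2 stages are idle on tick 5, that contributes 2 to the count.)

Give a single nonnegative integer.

Tick 1: [PARSE:P1(v=10,ok=F), VALIDATE:-, TRANSFORM:-, EMIT:-] out:-; bubbles=3
Tick 2: [PARSE:P2(v=18,ok=F), VALIDATE:P1(v=10,ok=F), TRANSFORM:-, EMIT:-] out:-; bubbles=2
Tick 3: [PARSE:-, VALIDATE:P2(v=18,ok=T), TRANSFORM:P1(v=0,ok=F), EMIT:-] out:-; bubbles=2
Tick 4: [PARSE:P3(v=6,ok=F), VALIDATE:-, TRANSFORM:P2(v=54,ok=T), EMIT:P1(v=0,ok=F)] out:-; bubbles=1
Tick 5: [PARSE:P4(v=20,ok=F), VALIDATE:P3(v=6,ok=F), TRANSFORM:-, EMIT:P2(v=54,ok=T)] out:P1(v=0); bubbles=1
Tick 6: [PARSE:-, VALIDATE:P4(v=20,ok=T), TRANSFORM:P3(v=0,ok=F), EMIT:-] out:P2(v=54); bubbles=2
Tick 7: [PARSE:-, VALIDATE:-, TRANSFORM:P4(v=60,ok=T), EMIT:P3(v=0,ok=F)] out:-; bubbles=2
Tick 8: [PARSE:-, VALIDATE:-, TRANSFORM:-, EMIT:P4(v=60,ok=T)] out:P3(v=0); bubbles=3
Tick 9: [PARSE:-, VALIDATE:-, TRANSFORM:-, EMIT:-] out:P4(v=60); bubbles=4
Total bubble-slots: 20

Answer: 20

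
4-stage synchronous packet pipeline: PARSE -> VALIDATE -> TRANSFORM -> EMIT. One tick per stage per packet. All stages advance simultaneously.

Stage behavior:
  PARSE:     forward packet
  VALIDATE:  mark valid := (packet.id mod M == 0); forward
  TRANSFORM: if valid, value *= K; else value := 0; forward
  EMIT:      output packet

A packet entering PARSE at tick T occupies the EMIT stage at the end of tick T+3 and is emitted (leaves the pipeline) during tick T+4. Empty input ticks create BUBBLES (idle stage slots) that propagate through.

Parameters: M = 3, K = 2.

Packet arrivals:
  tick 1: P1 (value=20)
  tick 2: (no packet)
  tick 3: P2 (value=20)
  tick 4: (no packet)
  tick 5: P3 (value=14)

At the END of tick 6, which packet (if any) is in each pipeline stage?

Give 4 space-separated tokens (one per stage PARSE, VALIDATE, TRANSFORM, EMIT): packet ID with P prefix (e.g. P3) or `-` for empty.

Answer: - P3 - P2

Derivation:
Tick 1: [PARSE:P1(v=20,ok=F), VALIDATE:-, TRANSFORM:-, EMIT:-] out:-; in:P1
Tick 2: [PARSE:-, VALIDATE:P1(v=20,ok=F), TRANSFORM:-, EMIT:-] out:-; in:-
Tick 3: [PARSE:P2(v=20,ok=F), VALIDATE:-, TRANSFORM:P1(v=0,ok=F), EMIT:-] out:-; in:P2
Tick 4: [PARSE:-, VALIDATE:P2(v=20,ok=F), TRANSFORM:-, EMIT:P1(v=0,ok=F)] out:-; in:-
Tick 5: [PARSE:P3(v=14,ok=F), VALIDATE:-, TRANSFORM:P2(v=0,ok=F), EMIT:-] out:P1(v=0); in:P3
Tick 6: [PARSE:-, VALIDATE:P3(v=14,ok=T), TRANSFORM:-, EMIT:P2(v=0,ok=F)] out:-; in:-
At end of tick 6: ['-', 'P3', '-', 'P2']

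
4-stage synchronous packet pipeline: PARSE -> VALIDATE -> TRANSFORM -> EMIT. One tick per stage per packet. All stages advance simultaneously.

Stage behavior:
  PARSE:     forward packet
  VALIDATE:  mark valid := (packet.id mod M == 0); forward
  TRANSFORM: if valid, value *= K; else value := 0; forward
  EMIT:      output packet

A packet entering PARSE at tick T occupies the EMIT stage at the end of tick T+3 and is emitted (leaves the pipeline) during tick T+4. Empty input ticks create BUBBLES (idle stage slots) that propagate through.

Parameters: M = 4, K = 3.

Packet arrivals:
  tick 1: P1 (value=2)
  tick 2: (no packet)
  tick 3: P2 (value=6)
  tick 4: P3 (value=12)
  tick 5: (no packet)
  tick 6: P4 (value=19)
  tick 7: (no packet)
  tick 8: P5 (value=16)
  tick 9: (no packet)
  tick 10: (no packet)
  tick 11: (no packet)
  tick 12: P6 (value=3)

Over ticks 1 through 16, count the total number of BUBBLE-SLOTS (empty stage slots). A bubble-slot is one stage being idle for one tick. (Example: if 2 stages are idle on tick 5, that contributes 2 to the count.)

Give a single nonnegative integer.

Tick 1: [PARSE:P1(v=2,ok=F), VALIDATE:-, TRANSFORM:-, EMIT:-] out:-; bubbles=3
Tick 2: [PARSE:-, VALIDATE:P1(v=2,ok=F), TRANSFORM:-, EMIT:-] out:-; bubbles=3
Tick 3: [PARSE:P2(v=6,ok=F), VALIDATE:-, TRANSFORM:P1(v=0,ok=F), EMIT:-] out:-; bubbles=2
Tick 4: [PARSE:P3(v=12,ok=F), VALIDATE:P2(v=6,ok=F), TRANSFORM:-, EMIT:P1(v=0,ok=F)] out:-; bubbles=1
Tick 5: [PARSE:-, VALIDATE:P3(v=12,ok=F), TRANSFORM:P2(v=0,ok=F), EMIT:-] out:P1(v=0); bubbles=2
Tick 6: [PARSE:P4(v=19,ok=F), VALIDATE:-, TRANSFORM:P3(v=0,ok=F), EMIT:P2(v=0,ok=F)] out:-; bubbles=1
Tick 7: [PARSE:-, VALIDATE:P4(v=19,ok=T), TRANSFORM:-, EMIT:P3(v=0,ok=F)] out:P2(v=0); bubbles=2
Tick 8: [PARSE:P5(v=16,ok=F), VALIDATE:-, TRANSFORM:P4(v=57,ok=T), EMIT:-] out:P3(v=0); bubbles=2
Tick 9: [PARSE:-, VALIDATE:P5(v=16,ok=F), TRANSFORM:-, EMIT:P4(v=57,ok=T)] out:-; bubbles=2
Tick 10: [PARSE:-, VALIDATE:-, TRANSFORM:P5(v=0,ok=F), EMIT:-] out:P4(v=57); bubbles=3
Tick 11: [PARSE:-, VALIDATE:-, TRANSFORM:-, EMIT:P5(v=0,ok=F)] out:-; bubbles=3
Tick 12: [PARSE:P6(v=3,ok=F), VALIDATE:-, TRANSFORM:-, EMIT:-] out:P5(v=0); bubbles=3
Tick 13: [PARSE:-, VALIDATE:P6(v=3,ok=F), TRANSFORM:-, EMIT:-] out:-; bubbles=3
Tick 14: [PARSE:-, VALIDATE:-, TRANSFORM:P6(v=0,ok=F), EMIT:-] out:-; bubbles=3
Tick 15: [PARSE:-, VALIDATE:-, TRANSFORM:-, EMIT:P6(v=0,ok=F)] out:-; bubbles=3
Tick 16: [PARSE:-, VALIDATE:-, TRANSFORM:-, EMIT:-] out:P6(v=0); bubbles=4
Total bubble-slots: 40

Answer: 40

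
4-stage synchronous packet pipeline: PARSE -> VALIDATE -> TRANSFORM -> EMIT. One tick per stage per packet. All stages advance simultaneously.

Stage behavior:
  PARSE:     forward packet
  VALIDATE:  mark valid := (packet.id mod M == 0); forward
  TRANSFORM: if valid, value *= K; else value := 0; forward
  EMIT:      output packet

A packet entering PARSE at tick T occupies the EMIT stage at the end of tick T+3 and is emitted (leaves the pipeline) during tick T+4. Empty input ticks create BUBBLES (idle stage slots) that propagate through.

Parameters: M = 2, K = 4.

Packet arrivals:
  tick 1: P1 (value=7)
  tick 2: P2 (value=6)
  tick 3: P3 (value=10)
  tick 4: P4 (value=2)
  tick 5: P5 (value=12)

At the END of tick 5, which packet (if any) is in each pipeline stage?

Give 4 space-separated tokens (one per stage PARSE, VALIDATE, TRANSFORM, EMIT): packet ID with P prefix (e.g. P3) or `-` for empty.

Answer: P5 P4 P3 P2

Derivation:
Tick 1: [PARSE:P1(v=7,ok=F), VALIDATE:-, TRANSFORM:-, EMIT:-] out:-; in:P1
Tick 2: [PARSE:P2(v=6,ok=F), VALIDATE:P1(v=7,ok=F), TRANSFORM:-, EMIT:-] out:-; in:P2
Tick 3: [PARSE:P3(v=10,ok=F), VALIDATE:P2(v=6,ok=T), TRANSFORM:P1(v=0,ok=F), EMIT:-] out:-; in:P3
Tick 4: [PARSE:P4(v=2,ok=F), VALIDATE:P3(v=10,ok=F), TRANSFORM:P2(v=24,ok=T), EMIT:P1(v=0,ok=F)] out:-; in:P4
Tick 5: [PARSE:P5(v=12,ok=F), VALIDATE:P4(v=2,ok=T), TRANSFORM:P3(v=0,ok=F), EMIT:P2(v=24,ok=T)] out:P1(v=0); in:P5
At end of tick 5: ['P5', 'P4', 'P3', 'P2']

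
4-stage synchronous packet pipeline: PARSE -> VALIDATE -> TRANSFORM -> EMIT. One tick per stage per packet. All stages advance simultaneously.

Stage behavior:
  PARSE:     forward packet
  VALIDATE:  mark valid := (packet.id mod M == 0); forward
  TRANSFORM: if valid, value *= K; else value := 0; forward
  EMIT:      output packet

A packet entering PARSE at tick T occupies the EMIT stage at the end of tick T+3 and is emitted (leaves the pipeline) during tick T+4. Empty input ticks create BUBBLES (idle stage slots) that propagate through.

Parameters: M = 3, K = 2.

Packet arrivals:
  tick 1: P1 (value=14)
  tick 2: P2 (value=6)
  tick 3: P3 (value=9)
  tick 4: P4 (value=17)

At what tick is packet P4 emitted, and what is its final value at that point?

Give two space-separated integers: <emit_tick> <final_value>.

Tick 1: [PARSE:P1(v=14,ok=F), VALIDATE:-, TRANSFORM:-, EMIT:-] out:-; in:P1
Tick 2: [PARSE:P2(v=6,ok=F), VALIDATE:P1(v=14,ok=F), TRANSFORM:-, EMIT:-] out:-; in:P2
Tick 3: [PARSE:P3(v=9,ok=F), VALIDATE:P2(v=6,ok=F), TRANSFORM:P1(v=0,ok=F), EMIT:-] out:-; in:P3
Tick 4: [PARSE:P4(v=17,ok=F), VALIDATE:P3(v=9,ok=T), TRANSFORM:P2(v=0,ok=F), EMIT:P1(v=0,ok=F)] out:-; in:P4
Tick 5: [PARSE:-, VALIDATE:P4(v=17,ok=F), TRANSFORM:P3(v=18,ok=T), EMIT:P2(v=0,ok=F)] out:P1(v=0); in:-
Tick 6: [PARSE:-, VALIDATE:-, TRANSFORM:P4(v=0,ok=F), EMIT:P3(v=18,ok=T)] out:P2(v=0); in:-
Tick 7: [PARSE:-, VALIDATE:-, TRANSFORM:-, EMIT:P4(v=0,ok=F)] out:P3(v=18); in:-
Tick 8: [PARSE:-, VALIDATE:-, TRANSFORM:-, EMIT:-] out:P4(v=0); in:-
P4: arrives tick 4, valid=False (id=4, id%3=1), emit tick 8, final value 0

Answer: 8 0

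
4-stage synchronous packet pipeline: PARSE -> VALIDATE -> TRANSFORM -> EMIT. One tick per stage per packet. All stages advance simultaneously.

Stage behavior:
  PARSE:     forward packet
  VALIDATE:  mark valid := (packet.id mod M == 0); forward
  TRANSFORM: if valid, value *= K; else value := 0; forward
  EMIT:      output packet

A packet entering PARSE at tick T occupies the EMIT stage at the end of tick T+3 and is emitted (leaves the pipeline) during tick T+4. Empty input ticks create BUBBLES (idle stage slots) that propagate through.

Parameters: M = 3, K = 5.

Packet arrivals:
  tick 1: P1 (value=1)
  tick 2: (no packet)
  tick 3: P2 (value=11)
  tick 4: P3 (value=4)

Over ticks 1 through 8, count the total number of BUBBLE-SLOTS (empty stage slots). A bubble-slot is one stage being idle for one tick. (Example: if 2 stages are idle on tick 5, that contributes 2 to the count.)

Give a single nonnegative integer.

Tick 1: [PARSE:P1(v=1,ok=F), VALIDATE:-, TRANSFORM:-, EMIT:-] out:-; bubbles=3
Tick 2: [PARSE:-, VALIDATE:P1(v=1,ok=F), TRANSFORM:-, EMIT:-] out:-; bubbles=3
Tick 3: [PARSE:P2(v=11,ok=F), VALIDATE:-, TRANSFORM:P1(v=0,ok=F), EMIT:-] out:-; bubbles=2
Tick 4: [PARSE:P3(v=4,ok=F), VALIDATE:P2(v=11,ok=F), TRANSFORM:-, EMIT:P1(v=0,ok=F)] out:-; bubbles=1
Tick 5: [PARSE:-, VALIDATE:P3(v=4,ok=T), TRANSFORM:P2(v=0,ok=F), EMIT:-] out:P1(v=0); bubbles=2
Tick 6: [PARSE:-, VALIDATE:-, TRANSFORM:P3(v=20,ok=T), EMIT:P2(v=0,ok=F)] out:-; bubbles=2
Tick 7: [PARSE:-, VALIDATE:-, TRANSFORM:-, EMIT:P3(v=20,ok=T)] out:P2(v=0); bubbles=3
Tick 8: [PARSE:-, VALIDATE:-, TRANSFORM:-, EMIT:-] out:P3(v=20); bubbles=4
Total bubble-slots: 20

Answer: 20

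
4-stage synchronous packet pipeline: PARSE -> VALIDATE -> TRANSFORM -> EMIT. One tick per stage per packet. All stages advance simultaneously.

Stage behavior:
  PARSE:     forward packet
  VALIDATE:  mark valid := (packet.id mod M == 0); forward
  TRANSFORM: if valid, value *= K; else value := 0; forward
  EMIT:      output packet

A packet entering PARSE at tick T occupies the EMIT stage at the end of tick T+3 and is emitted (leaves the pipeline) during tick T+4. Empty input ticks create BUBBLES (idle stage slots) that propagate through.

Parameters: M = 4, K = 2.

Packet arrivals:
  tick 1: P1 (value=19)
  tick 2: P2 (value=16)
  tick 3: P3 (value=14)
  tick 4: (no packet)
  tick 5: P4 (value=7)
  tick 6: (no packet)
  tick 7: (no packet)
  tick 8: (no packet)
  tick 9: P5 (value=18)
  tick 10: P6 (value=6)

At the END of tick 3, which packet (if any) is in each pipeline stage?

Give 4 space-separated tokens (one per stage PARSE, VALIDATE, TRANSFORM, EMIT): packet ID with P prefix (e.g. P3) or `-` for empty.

Tick 1: [PARSE:P1(v=19,ok=F), VALIDATE:-, TRANSFORM:-, EMIT:-] out:-; in:P1
Tick 2: [PARSE:P2(v=16,ok=F), VALIDATE:P1(v=19,ok=F), TRANSFORM:-, EMIT:-] out:-; in:P2
Tick 3: [PARSE:P3(v=14,ok=F), VALIDATE:P2(v=16,ok=F), TRANSFORM:P1(v=0,ok=F), EMIT:-] out:-; in:P3
At end of tick 3: ['P3', 'P2', 'P1', '-']

Answer: P3 P2 P1 -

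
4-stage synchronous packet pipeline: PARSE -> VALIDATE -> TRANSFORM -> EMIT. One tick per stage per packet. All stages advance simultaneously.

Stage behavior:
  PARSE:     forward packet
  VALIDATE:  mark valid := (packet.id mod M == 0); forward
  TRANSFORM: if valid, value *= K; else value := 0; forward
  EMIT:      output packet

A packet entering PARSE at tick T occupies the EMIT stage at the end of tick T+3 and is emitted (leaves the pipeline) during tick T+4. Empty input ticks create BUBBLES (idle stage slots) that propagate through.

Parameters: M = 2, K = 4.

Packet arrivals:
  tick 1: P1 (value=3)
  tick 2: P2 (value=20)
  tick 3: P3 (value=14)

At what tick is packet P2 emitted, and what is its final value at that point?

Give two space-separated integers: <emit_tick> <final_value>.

Answer: 6 80

Derivation:
Tick 1: [PARSE:P1(v=3,ok=F), VALIDATE:-, TRANSFORM:-, EMIT:-] out:-; in:P1
Tick 2: [PARSE:P2(v=20,ok=F), VALIDATE:P1(v=3,ok=F), TRANSFORM:-, EMIT:-] out:-; in:P2
Tick 3: [PARSE:P3(v=14,ok=F), VALIDATE:P2(v=20,ok=T), TRANSFORM:P1(v=0,ok=F), EMIT:-] out:-; in:P3
Tick 4: [PARSE:-, VALIDATE:P3(v=14,ok=F), TRANSFORM:P2(v=80,ok=T), EMIT:P1(v=0,ok=F)] out:-; in:-
Tick 5: [PARSE:-, VALIDATE:-, TRANSFORM:P3(v=0,ok=F), EMIT:P2(v=80,ok=T)] out:P1(v=0); in:-
Tick 6: [PARSE:-, VALIDATE:-, TRANSFORM:-, EMIT:P3(v=0,ok=F)] out:P2(v=80); in:-
Tick 7: [PARSE:-, VALIDATE:-, TRANSFORM:-, EMIT:-] out:P3(v=0); in:-
P2: arrives tick 2, valid=True (id=2, id%2=0), emit tick 6, final value 80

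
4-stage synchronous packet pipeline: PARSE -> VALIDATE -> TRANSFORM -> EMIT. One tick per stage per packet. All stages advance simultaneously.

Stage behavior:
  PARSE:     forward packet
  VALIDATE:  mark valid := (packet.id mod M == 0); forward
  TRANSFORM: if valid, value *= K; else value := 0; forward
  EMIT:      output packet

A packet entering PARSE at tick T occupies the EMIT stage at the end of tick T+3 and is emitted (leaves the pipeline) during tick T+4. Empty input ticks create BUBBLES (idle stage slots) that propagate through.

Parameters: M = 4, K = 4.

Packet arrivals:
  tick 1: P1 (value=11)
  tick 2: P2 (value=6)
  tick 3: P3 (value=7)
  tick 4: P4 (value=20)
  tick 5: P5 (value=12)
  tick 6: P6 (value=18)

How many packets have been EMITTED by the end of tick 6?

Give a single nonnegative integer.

Tick 1: [PARSE:P1(v=11,ok=F), VALIDATE:-, TRANSFORM:-, EMIT:-] out:-; in:P1
Tick 2: [PARSE:P2(v=6,ok=F), VALIDATE:P1(v=11,ok=F), TRANSFORM:-, EMIT:-] out:-; in:P2
Tick 3: [PARSE:P3(v=7,ok=F), VALIDATE:P2(v=6,ok=F), TRANSFORM:P1(v=0,ok=F), EMIT:-] out:-; in:P3
Tick 4: [PARSE:P4(v=20,ok=F), VALIDATE:P3(v=7,ok=F), TRANSFORM:P2(v=0,ok=F), EMIT:P1(v=0,ok=F)] out:-; in:P4
Tick 5: [PARSE:P5(v=12,ok=F), VALIDATE:P4(v=20,ok=T), TRANSFORM:P3(v=0,ok=F), EMIT:P2(v=0,ok=F)] out:P1(v=0); in:P5
Tick 6: [PARSE:P6(v=18,ok=F), VALIDATE:P5(v=12,ok=F), TRANSFORM:P4(v=80,ok=T), EMIT:P3(v=0,ok=F)] out:P2(v=0); in:P6
Emitted by tick 6: ['P1', 'P2']

Answer: 2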